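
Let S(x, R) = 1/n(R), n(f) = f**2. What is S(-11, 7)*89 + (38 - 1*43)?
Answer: -156/49 ≈ -3.1837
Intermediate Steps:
S(x, R) = R**(-2) (S(x, R) = 1/(R**2) = R**(-2))
S(-11, 7)*89 + (38 - 1*43) = 89/7**2 + (38 - 1*43) = (1/49)*89 + (38 - 43) = 89/49 - 5 = -156/49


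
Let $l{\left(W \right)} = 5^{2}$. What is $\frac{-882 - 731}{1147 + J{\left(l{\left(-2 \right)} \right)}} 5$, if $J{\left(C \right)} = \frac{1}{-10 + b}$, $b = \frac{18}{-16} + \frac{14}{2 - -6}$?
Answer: $- \frac{604875}{86017} \approx -7.032$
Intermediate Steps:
$l{\left(W \right)} = 25$
$b = \frac{5}{8}$ ($b = 18 \left(- \frac{1}{16}\right) + \frac{14}{2 + 6} = - \frac{9}{8} + \frac{14}{8} = - \frac{9}{8} + 14 \cdot \frac{1}{8} = - \frac{9}{8} + \frac{7}{4} = \frac{5}{8} \approx 0.625$)
$J{\left(C \right)} = - \frac{8}{75}$ ($J{\left(C \right)} = \frac{1}{-10 + \frac{5}{8}} = \frac{1}{- \frac{75}{8}} = - \frac{8}{75}$)
$\frac{-882 - 731}{1147 + J{\left(l{\left(-2 \right)} \right)}} 5 = \frac{-882 - 731}{1147 - \frac{8}{75}} \cdot 5 = - \frac{1613}{\frac{86017}{75}} \cdot 5 = \left(-1613\right) \frac{75}{86017} \cdot 5 = \left(- \frac{120975}{86017}\right) 5 = - \frac{604875}{86017}$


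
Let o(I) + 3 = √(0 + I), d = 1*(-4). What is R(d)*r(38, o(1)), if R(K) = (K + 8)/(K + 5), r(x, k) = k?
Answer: -8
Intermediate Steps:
d = -4
o(I) = -3 + √I (o(I) = -3 + √(0 + I) = -3 + √I)
R(K) = (8 + K)/(5 + K)
R(d)*r(38, o(1)) = ((8 - 4)/(5 - 4))*(-3 + √1) = (4/1)*(-3 + 1) = (1*4)*(-2) = 4*(-2) = -8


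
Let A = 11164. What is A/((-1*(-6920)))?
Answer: 2791/1730 ≈ 1.6133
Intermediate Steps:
A/((-1*(-6920))) = 11164/((-1*(-6920))) = 11164/6920 = 11164*(1/6920) = 2791/1730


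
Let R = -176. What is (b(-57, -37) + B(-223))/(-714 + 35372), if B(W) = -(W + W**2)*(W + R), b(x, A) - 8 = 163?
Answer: 19753065/34658 ≈ 569.94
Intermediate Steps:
b(x, A) = 171 (b(x, A) = 8 + 163 = 171)
B(W) = -(-176 + W)*(W + W**2) (B(W) = -(W + W**2)*(W - 176) = -(W + W**2)*(-176 + W) = -(-176 + W)*(W + W**2))
(b(-57, -37) + B(-223))/(-714 + 35372) = (171 - 223*(176 - 1*(-223)**2 + 175*(-223)))/(-714 + 35372) = (171 - 223*(176 - 1*49729 - 39025))/34658 = (171 - 223*(176 - 49729 - 39025))*(1/34658) = (171 - 223*(-88578))*(1/34658) = (171 + 19752894)*(1/34658) = 19753065*(1/34658) = 19753065/34658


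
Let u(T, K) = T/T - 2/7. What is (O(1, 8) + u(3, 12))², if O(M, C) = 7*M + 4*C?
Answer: 77284/49 ≈ 1577.2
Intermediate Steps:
u(T, K) = 5/7 (u(T, K) = 1 - 2*⅐ = 1 - 2/7 = 5/7)
O(M, C) = 4*C + 7*M
(O(1, 8) + u(3, 12))² = ((4*8 + 7*1) + 5/7)² = ((32 + 7) + 5/7)² = (39 + 5/7)² = (278/7)² = 77284/49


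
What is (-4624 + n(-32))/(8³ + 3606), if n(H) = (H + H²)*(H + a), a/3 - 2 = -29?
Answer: -58360/2059 ≈ -28.344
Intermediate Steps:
a = -81 (a = 6 + 3*(-29) = 6 - 87 = -81)
n(H) = (-81 + H)*(H + H²) (n(H) = (H + H²)*(H - 81) = (H + H²)*(-81 + H) = (-81 + H)*(H + H²))
(-4624 + n(-32))/(8³ + 3606) = (-4624 - 32*(-81 + (-32)² - 80*(-32)))/(8³ + 3606) = (-4624 - 32*(-81 + 1024 + 2560))/(512 + 3606) = (-4624 - 32*3503)/4118 = (-4624 - 112096)*(1/4118) = -116720*1/4118 = -58360/2059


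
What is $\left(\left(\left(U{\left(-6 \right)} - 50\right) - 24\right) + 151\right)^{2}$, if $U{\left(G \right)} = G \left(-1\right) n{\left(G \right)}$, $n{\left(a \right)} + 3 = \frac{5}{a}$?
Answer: $2916$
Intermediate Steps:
$n{\left(a \right)} = -3 + \frac{5}{a}$
$U{\left(G \right)} = - G \left(-3 + \frac{5}{G}\right)$ ($U{\left(G \right)} = G \left(-1\right) \left(-3 + \frac{5}{G}\right) = - G \left(-3 + \frac{5}{G}\right)$)
$\left(\left(\left(U{\left(-6 \right)} - 50\right) - 24\right) + 151\right)^{2} = \left(\left(\left(\left(-5 + 3 \left(-6\right)\right) - 50\right) - 24\right) + 151\right)^{2} = \left(\left(\left(\left(-5 - 18\right) - 50\right) - 24\right) + 151\right)^{2} = \left(\left(\left(-23 - 50\right) - 24\right) + 151\right)^{2} = \left(\left(-73 - 24\right) + 151\right)^{2} = \left(-97 + 151\right)^{2} = 54^{2} = 2916$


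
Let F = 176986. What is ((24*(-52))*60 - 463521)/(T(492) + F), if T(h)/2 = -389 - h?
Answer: -179467/58408 ≈ -3.0726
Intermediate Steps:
T(h) = -778 - 2*h (T(h) = 2*(-389 - h) = -778 - 2*h)
((24*(-52))*60 - 463521)/(T(492) + F) = ((24*(-52))*60 - 463521)/((-778 - 2*492) + 176986) = (-1248*60 - 463521)/((-778 - 984) + 176986) = (-74880 - 463521)/(-1762 + 176986) = -538401/175224 = -538401*1/175224 = -179467/58408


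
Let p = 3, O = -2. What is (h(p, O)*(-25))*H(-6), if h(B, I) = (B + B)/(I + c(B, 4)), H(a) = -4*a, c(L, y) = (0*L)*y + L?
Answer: -3600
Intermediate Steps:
c(L, y) = L (c(L, y) = 0*y + L = 0 + L = L)
h(B, I) = 2*B/(B + I) (h(B, I) = (B + B)/(I + B) = (2*B)/(B + I) = 2*B/(B + I))
(h(p, O)*(-25))*H(-6) = ((2*3/(3 - 2))*(-25))*(-4*(-6)) = ((2*3/1)*(-25))*24 = ((2*3*1)*(-25))*24 = (6*(-25))*24 = -150*24 = -3600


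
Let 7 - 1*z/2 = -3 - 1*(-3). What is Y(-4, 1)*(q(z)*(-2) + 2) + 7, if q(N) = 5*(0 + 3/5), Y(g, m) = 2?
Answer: -1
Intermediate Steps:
z = 14 (z = 14 - 2*(-3 - 1*(-3)) = 14 - 2*(-3 + 3) = 14 - 2*0 = 14 + 0 = 14)
q(N) = 3 (q(N) = 5*(0 + 3*(⅕)) = 5*(0 + ⅗) = 5*(⅗) = 3)
Y(-4, 1)*(q(z)*(-2) + 2) + 7 = 2*(3*(-2) + 2) + 7 = 2*(-6 + 2) + 7 = 2*(-4) + 7 = -8 + 7 = -1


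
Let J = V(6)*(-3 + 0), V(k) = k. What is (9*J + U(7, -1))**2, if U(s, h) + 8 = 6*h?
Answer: 30976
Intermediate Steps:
U(s, h) = -8 + 6*h
J = -18 (J = 6*(-3 + 0) = 6*(-3) = -18)
(9*J + U(7, -1))**2 = (9*(-18) + (-8 + 6*(-1)))**2 = (-162 + (-8 - 6))**2 = (-162 - 14)**2 = (-176)**2 = 30976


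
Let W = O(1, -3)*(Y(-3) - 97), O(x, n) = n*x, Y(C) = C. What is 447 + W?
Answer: 747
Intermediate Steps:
W = 300 (W = (-3*1)*(-3 - 97) = -3*(-100) = 300)
447 + W = 447 + 300 = 747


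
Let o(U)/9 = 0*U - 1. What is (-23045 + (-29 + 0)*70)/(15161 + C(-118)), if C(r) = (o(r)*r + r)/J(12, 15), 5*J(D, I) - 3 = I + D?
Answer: -15045/9191 ≈ -1.6369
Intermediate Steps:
o(U) = -9 (o(U) = 9*(0*U - 1) = 9*(0 - 1) = 9*(-1) = -9)
J(D, I) = ⅗ + D/5 + I/5 (J(D, I) = ⅗ + (I + D)/5 = ⅗ + (D + I)/5 = ⅗ + (D/5 + I/5) = ⅗ + D/5 + I/5)
C(r) = -4*r/3 (C(r) = (-9*r + r)/(⅗ + (⅕)*12 + (⅕)*15) = (-8*r)/(⅗ + 12/5 + 3) = -8*r/6 = -8*r*(⅙) = -4*r/3)
(-23045 + (-29 + 0)*70)/(15161 + C(-118)) = (-23045 + (-29 + 0)*70)/(15161 - 4/3*(-118)) = (-23045 - 29*70)/(15161 + 472/3) = (-23045 - 2030)/(45955/3) = -25075*3/45955 = -15045/9191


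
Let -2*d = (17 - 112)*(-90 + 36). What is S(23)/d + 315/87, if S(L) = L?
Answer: 268658/74385 ≈ 3.6117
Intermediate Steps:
d = -2565 (d = -(17 - 112)*(-90 + 36)/2 = -(-95)*(-54)/2 = -1/2*5130 = -2565)
S(23)/d + 315/87 = 23/(-2565) + 315/87 = 23*(-1/2565) + 315*(1/87) = -23/2565 + 105/29 = 268658/74385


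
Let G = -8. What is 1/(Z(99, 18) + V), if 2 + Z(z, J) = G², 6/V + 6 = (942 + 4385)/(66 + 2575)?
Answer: 10519/636332 ≈ 0.016531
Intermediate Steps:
V = -15846/10519 (V = 6/(-6 + (942 + 4385)/(66 + 2575)) = 6/(-6 + 5327/2641) = 6/(-10519/2641) = 6*(-2641/10519) = -15846/10519 ≈ -1.5064)
Z(z, J) = 62 (Z(z, J) = -2 + (-8)² = -2 + 64 = 62)
1/(Z(99, 18) + V) = 1/(62 - 15846/10519) = 1/(636332/10519) = 10519/636332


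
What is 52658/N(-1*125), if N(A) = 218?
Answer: 26329/109 ≈ 241.55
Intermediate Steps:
52658/N(-1*125) = 52658/218 = 52658*(1/218) = 26329/109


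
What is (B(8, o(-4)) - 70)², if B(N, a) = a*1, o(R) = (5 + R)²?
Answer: 4761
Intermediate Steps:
B(N, a) = a
(B(8, o(-4)) - 70)² = ((5 - 4)² - 70)² = (1² - 70)² = (1 - 70)² = (-69)² = 4761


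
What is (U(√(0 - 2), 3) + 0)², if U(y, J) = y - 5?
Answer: (5 - I*√2)² ≈ 23.0 - 14.142*I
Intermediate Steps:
U(y, J) = -5 + y
(U(√(0 - 2), 3) + 0)² = ((-5 + √(0 - 2)) + 0)² = ((-5 + √(-2)) + 0)² = ((-5 + I*√2) + 0)² = (-5 + I*√2)²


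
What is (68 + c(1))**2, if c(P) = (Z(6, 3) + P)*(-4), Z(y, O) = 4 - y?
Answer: 5184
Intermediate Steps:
c(P) = 8 - 4*P (c(P) = ((4 - 1*6) + P)*(-4) = ((4 - 6) + P)*(-4) = (-2 + P)*(-4) = 8 - 4*P)
(68 + c(1))**2 = (68 + (8 - 4*1))**2 = (68 + (8 - 4))**2 = (68 + 4)**2 = 72**2 = 5184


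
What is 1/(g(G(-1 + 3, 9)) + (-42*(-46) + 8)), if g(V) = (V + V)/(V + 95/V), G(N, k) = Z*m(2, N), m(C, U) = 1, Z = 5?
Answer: 12/23285 ≈ 0.00051535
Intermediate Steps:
G(N, k) = 5 (G(N, k) = 5*1 = 5)
g(V) = 2*V/(V + 95/V) (g(V) = (2*V)/(V + 95/V) = 2*V/(V + 95/V))
1/(g(G(-1 + 3, 9)) + (-42*(-46) + 8)) = 1/(2*5²/(95 + 5²) + (-42*(-46) + 8)) = 1/(2*25/(95 + 25) + (1932 + 8)) = 1/(2*25/120 + 1940) = 1/(2*25*(1/120) + 1940) = 1/(5/12 + 1940) = 1/(23285/12) = 12/23285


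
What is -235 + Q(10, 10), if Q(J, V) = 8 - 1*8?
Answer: -235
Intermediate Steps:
Q(J, V) = 0 (Q(J, V) = 8 - 8 = 0)
-235 + Q(10, 10) = -235 + 0 = -235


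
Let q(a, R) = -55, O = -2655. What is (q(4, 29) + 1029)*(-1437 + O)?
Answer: -3985608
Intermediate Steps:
(q(4, 29) + 1029)*(-1437 + O) = (-55 + 1029)*(-1437 - 2655) = 974*(-4092) = -3985608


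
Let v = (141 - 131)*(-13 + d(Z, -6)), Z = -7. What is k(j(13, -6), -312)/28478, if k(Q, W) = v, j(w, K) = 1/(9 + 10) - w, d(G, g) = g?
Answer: -95/14239 ≈ -0.0066718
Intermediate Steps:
v = -190 (v = (141 - 131)*(-13 - 6) = 10*(-19) = -190)
j(w, K) = 1/19 - w
k(Q, W) = -190
k(j(13, -6), -312)/28478 = -190/28478 = -190*1/28478 = -95/14239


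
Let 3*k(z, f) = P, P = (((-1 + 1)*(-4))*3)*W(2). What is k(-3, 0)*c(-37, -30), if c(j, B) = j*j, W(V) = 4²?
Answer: 0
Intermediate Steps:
W(V) = 16
c(j, B) = j²
P = 0 (P = (((-1 + 1)*(-4))*3)*16 = ((0*(-4))*3)*16 = (0*3)*16 = 0*16 = 0)
k(z, f) = 0 (k(z, f) = (⅓)*0 = 0)
k(-3, 0)*c(-37, -30) = 0*(-37)² = 0*1369 = 0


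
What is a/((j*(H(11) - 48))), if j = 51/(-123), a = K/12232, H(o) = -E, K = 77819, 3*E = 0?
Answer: 3190579/9981312 ≈ 0.31966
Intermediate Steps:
E = 0 (E = (⅓)*0 = 0)
H(o) = 0 (H(o) = -1*0 = 0)
a = 77819/12232 ≈ 6.3619
j = -17/41 (j = 51*(-1/123) = -17/41 ≈ -0.41463)
a/((j*(H(11) - 48))) = 77819/(12232*((-17*(0 - 48)/41))) = 77819/(12232*((-17/41*(-48)))) = 77819/(12232*(816/41)) = (77819/12232)*(41/816) = 3190579/9981312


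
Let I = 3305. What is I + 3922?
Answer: 7227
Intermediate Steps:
I + 3922 = 3305 + 3922 = 7227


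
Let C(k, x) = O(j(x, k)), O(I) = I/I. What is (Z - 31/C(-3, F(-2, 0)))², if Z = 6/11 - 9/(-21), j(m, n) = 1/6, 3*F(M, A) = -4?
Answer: 5345344/5929 ≈ 901.56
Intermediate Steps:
F(M, A) = -4/3 (F(M, A) = (⅓)*(-4) = -4/3)
j(m, n) = ⅙
O(I) = 1
C(k, x) = 1
Z = 75/77 (Z = 6*(1/11) - 9*(-1/21) = 6/11 + 3/7 = 75/77 ≈ 0.97403)
(Z - 31/C(-3, F(-2, 0)))² = (75/77 - 31/1)² = (75/77 - 31*1)² = (75/77 - 31)² = (-2312/77)² = 5345344/5929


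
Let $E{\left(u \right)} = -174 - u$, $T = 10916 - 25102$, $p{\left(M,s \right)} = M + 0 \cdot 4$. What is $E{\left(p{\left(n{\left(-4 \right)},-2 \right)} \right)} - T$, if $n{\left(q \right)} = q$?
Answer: $14016$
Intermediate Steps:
$p{\left(M,s \right)} = M$ ($p{\left(M,s \right)} = M + 0 = M$)
$T = -14186$
$E{\left(p{\left(n{\left(-4 \right)},-2 \right)} \right)} - T = \left(-174 - -4\right) - -14186 = \left(-174 + 4\right) + 14186 = -170 + 14186 = 14016$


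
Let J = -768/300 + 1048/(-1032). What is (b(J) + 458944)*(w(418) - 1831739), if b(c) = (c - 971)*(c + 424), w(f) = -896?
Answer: -187588532449589222/2080125 ≈ -9.0181e+10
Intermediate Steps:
J = -11531/3225 (J = -768*1/300 + 1048*(-1/1032) = -64/25 - 131/129 = -11531/3225 ≈ -3.5755)
b(c) = (-971 + c)*(424 + c)
(b(J) + 458944)*(w(418) - 1831739) = ((-411704 + (-11531/3225)² - 547*(-11531/3225)) + 458944)*(-896 - 1831739) = ((-411704 + 132963961/10400625 + 6307457/3225) + 458944)*(-1832635) = (-4261504402214/10400625 + 458944)*(-1832635) = (511800037786/10400625)*(-1832635) = -187588532449589222/2080125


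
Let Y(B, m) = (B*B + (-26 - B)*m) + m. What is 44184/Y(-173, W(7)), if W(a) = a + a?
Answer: 14728/10667 ≈ 1.3807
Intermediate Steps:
W(a) = 2*a
Y(B, m) = m + B² + m*(-26 - B) (Y(B, m) = (B² + m*(-26 - B)) + m = m + B² + m*(-26 - B))
44184/Y(-173, W(7)) = 44184/((-173)² - 50*7 - 1*(-173)*2*7) = 44184/(29929 - 25*14 - 1*(-173)*14) = 44184/(29929 - 350 + 2422) = 44184/32001 = 44184*(1/32001) = 14728/10667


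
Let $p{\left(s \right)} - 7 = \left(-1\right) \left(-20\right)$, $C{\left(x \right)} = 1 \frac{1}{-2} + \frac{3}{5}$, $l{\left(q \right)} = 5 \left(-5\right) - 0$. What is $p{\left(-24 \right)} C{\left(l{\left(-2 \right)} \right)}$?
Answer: $\frac{27}{10} \approx 2.7$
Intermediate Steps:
$l{\left(q \right)} = -25$ ($l{\left(q \right)} = -25 + 0 = -25$)
$C{\left(x \right)} = \frac{1}{10}$ ($C{\left(x \right)} = 1 \left(- \frac{1}{2}\right) + 3 \cdot \frac{1}{5} = - \frac{1}{2} + \frac{3}{5} = \frac{1}{10}$)
$p{\left(s \right)} = 27$ ($p{\left(s \right)} = 7 - -20 = 7 + 20 = 27$)
$p{\left(-24 \right)} C{\left(l{\left(-2 \right)} \right)} = 27 \cdot \frac{1}{10} = \frac{27}{10}$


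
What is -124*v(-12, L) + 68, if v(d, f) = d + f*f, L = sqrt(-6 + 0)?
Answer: 2300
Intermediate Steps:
L = I*sqrt(6) (L = sqrt(-6) = I*sqrt(6) ≈ 2.4495*I)
v(d, f) = d + f**2
-124*v(-12, L) + 68 = -124*(-12 + (I*sqrt(6))**2) + 68 = -124*(-12 - 6) + 68 = -124*(-18) + 68 = 2232 + 68 = 2300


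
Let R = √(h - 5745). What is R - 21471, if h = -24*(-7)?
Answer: -21471 + 13*I*√33 ≈ -21471.0 + 74.679*I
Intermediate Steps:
h = 168
R = 13*I*√33 (R = √(168 - 5745) = √(-5577) = 13*I*√33 ≈ 74.679*I)
R - 21471 = 13*I*√33 - 21471 = -21471 + 13*I*√33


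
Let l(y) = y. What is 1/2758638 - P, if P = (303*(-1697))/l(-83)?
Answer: -1418466831775/228966954 ≈ -6195.1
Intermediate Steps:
P = 514191/83 (P = (303*(-1697))/(-83) = -514191*(-1/83) = 514191/83 ≈ 6195.1)
1/2758638 - P = 1/2758638 - 1*514191/83 = 1/2758638 - 514191/83 = -1418466831775/228966954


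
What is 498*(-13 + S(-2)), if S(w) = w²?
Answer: -4482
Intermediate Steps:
498*(-13 + S(-2)) = 498*(-13 + (-2)²) = 498*(-13 + 4) = 498*(-9) = -4482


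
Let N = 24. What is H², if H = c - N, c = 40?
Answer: 256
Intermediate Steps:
H = 16 (H = 40 - 1*24 = 40 - 24 = 16)
H² = 16² = 256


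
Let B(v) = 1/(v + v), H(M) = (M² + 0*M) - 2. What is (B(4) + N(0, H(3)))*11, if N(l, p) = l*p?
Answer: 11/8 ≈ 1.3750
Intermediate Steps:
H(M) = -2 + M² (H(M) = (M² + 0) - 2 = M² - 2 = -2 + M²)
B(v) = 1/(2*v)
(B(4) + N(0, H(3)))*11 = ((½)/4 + 0*(-2 + 3²))*11 = ((½)*(¼) + 0*(-2 + 9))*11 = (⅛ + 0*7)*11 = (⅛ + 0)*11 = (⅛)*11 = 11/8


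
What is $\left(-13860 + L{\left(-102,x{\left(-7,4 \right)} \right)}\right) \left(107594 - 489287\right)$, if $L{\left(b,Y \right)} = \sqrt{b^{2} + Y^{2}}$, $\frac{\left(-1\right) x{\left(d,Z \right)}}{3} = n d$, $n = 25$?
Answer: $5290264980 - 1145079 \sqrt{31781} \approx 5.0861 \cdot 10^{9}$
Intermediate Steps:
$x{\left(d,Z \right)} = - 75 d$ ($x{\left(d,Z \right)} = - 3 \cdot 25 d = - 75 d$)
$L{\left(b,Y \right)} = \sqrt{Y^{2} + b^{2}}$
$\left(-13860 + L{\left(-102,x{\left(-7,4 \right)} \right)}\right) \left(107594 - 489287\right) = \left(-13860 + \sqrt{\left(\left(-75\right) \left(-7\right)\right)^{2} + \left(-102\right)^{2}}\right) \left(107594 - 489287\right) = \left(-13860 + \sqrt{525^{2} + 10404}\right) \left(-381693\right) = \left(-13860 + \sqrt{275625 + 10404}\right) \left(-381693\right) = \left(-13860 + \sqrt{286029}\right) \left(-381693\right) = \left(-13860 + 3 \sqrt{31781}\right) \left(-381693\right) = 5290264980 - 1145079 \sqrt{31781}$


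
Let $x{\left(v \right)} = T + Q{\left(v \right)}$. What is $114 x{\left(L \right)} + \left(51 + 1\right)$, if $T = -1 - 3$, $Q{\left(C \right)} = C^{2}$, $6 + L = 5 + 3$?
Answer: $52$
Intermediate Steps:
$L = 2$ ($L = -6 + \left(5 + 3\right) = -6 + 8 = 2$)
$T = -4$
$x{\left(v \right)} = -4 + v^{2}$
$114 x{\left(L \right)} + \left(51 + 1\right) = 114 \left(-4 + 2^{2}\right) + \left(51 + 1\right) = 114 \left(-4 + 4\right) + 52 = 114 \cdot 0 + 52 = 0 + 52 = 52$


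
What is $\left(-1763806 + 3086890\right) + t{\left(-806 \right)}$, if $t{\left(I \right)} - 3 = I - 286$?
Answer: $1321995$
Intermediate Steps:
$t{\left(I \right)} = -283 + I$ ($t{\left(I \right)} = 3 + \left(I - 286\right) = 3 + \left(-286 + I\right) = -283 + I$)
$\left(-1763806 + 3086890\right) + t{\left(-806 \right)} = \left(-1763806 + 3086890\right) - 1089 = 1323084 - 1089 = 1321995$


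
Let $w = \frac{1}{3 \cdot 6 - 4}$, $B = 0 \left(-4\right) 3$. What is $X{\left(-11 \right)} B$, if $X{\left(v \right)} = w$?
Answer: $0$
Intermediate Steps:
$B = 0$ ($B = 0 \cdot 3 = 0$)
$w = \frac{1}{14}$ ($w = \frac{1}{18 - 4} = \frac{1}{14} \approx 0.071429$)
$X{\left(v \right)} = \frac{1}{14}$
$X{\left(-11 \right)} B = \frac{1}{14} \cdot 0 = 0$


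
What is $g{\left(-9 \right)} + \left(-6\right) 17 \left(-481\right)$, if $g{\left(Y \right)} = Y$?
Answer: $49053$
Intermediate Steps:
$g{\left(-9 \right)} + \left(-6\right) 17 \left(-481\right) = -9 + \left(-6\right) 17 \left(-481\right) = -9 - -49062 = -9 + 49062 = 49053$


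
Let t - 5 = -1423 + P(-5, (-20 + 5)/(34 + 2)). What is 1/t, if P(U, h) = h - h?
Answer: -1/1418 ≈ -0.00070522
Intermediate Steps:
P(U, h) = 0
t = -1418 (t = 5 + (-1423 + 0) = 5 - 1423 = -1418)
1/t = 1/(-1418) = -1/1418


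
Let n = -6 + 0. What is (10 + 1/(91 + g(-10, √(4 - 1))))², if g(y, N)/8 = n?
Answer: 185761/1849 ≈ 100.47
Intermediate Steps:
n = -6
g(y, N) = -48 (g(y, N) = 8*(-6) = -48)
(10 + 1/(91 + g(-10, √(4 - 1))))² = (10 + 1/(91 - 48))² = (10 + 1/43)² = (431/43)² = 185761/1849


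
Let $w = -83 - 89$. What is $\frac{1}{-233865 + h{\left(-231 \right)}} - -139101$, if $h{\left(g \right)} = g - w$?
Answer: $\frac{32539062323}{233924} \approx 1.391 \cdot 10^{5}$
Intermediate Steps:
$w = -172$ ($w = -83 - 89 = -172$)
$h{\left(g \right)} = 172 + g$ ($h{\left(g \right)} = g - -172 = g + 172 = 172 + g$)
$\frac{1}{-233865 + h{\left(-231 \right)}} - -139101 = \frac{1}{-233865 + \left(172 - 231\right)} - -139101 = \frac{1}{-233865 - 59} + 139101 = \frac{1}{-233924} + 139101 = - \frac{1}{233924} + 139101 = \frac{32539062323}{233924}$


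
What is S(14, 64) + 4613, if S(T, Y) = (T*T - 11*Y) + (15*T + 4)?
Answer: 4319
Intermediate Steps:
S(T, Y) = 4 + T**2 - 11*Y + 15*T (S(T, Y) = (T**2 - 11*Y) + (4 + 15*T) = 4 + T**2 - 11*Y + 15*T)
S(14, 64) + 4613 = (4 + 14**2 - 11*64 + 15*14) + 4613 = (4 + 196 - 704 + 210) + 4613 = -294 + 4613 = 4319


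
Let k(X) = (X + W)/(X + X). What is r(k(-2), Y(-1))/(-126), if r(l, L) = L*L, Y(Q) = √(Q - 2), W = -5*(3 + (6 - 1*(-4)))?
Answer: 1/42 ≈ 0.023810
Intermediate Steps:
W = -65 (W = -5*(3 + (6 + 4)) = -5*(3 + 10) = -5*13 = -65)
k(X) = (-65 + X)/(2*X) (k(X) = (X - 65)/(X + X) = (-65 + X)/((2*X)) = (-65 + X)*(1/(2*X)) = (-65 + X)/(2*X))
Y(Q) = √(-2 + Q)
r(l, L) = L²
r(k(-2), Y(-1))/(-126) = (√(-2 - 1))²/(-126) = (√(-3))²*(-1/126) = (I*√3)²*(-1/126) = -3*(-1/126) = 1/42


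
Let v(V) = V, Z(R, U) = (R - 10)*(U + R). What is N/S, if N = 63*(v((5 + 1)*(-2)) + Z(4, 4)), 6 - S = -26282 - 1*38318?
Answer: -1890/32303 ≈ -0.058509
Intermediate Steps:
Z(R, U) = (-10 + R)*(R + U)
S = 64606 (S = 6 - (-26282 - 1*38318) = 6 - (-26282 - 38318) = 6 - 1*(-64600) = 6 + 64600 = 64606)
N = -3780 (N = 63*((5 + 1)*(-2) + (4**2 - 10*4 - 10*4 + 4*4)) = 63*(6*(-2) + (16 - 40 - 40 + 16)) = 63*(-12 - 48) = 63*(-60) = -3780)
N/S = -3780/64606 = -3780*1/64606 = -1890/32303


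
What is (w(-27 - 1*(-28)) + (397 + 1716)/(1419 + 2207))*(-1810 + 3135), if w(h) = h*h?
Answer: 7604175/3626 ≈ 2097.1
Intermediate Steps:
w(h) = h**2
(w(-27 - 1*(-28)) + (397 + 1716)/(1419 + 2207))*(-1810 + 3135) = ((-27 - 1*(-28))**2 + (397 + 1716)/(1419 + 2207))*(-1810 + 3135) = ((-27 + 28)**2 + 2113/3626)*1325 = (1**2 + 2113*(1/3626))*1325 = (1 + 2113/3626)*1325 = (5739/3626)*1325 = 7604175/3626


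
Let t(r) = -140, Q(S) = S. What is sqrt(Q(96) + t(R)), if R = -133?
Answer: 2*I*sqrt(11) ≈ 6.6332*I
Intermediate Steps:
sqrt(Q(96) + t(R)) = sqrt(96 - 140) = sqrt(-44) = 2*I*sqrt(11)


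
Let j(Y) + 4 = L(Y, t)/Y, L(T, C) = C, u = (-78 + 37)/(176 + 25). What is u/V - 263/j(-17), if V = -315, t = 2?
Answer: 8088121/126630 ≈ 63.872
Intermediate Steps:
u = -41/201 ≈ -0.20398
j(Y) = -4 + 2/Y
u/V - 263/j(-17) = -41/201/(-315) - 263/(-4 + 2/(-17)) = -41/201*(-1/315) - 263/(-4 + 2*(-1/17)) = 41/63315 - 263/(-4 - 2/17) = 41/63315 - 263/(-70/17) = 41/63315 - 263*(-17/70) = 41/63315 + 4471/70 = 8088121/126630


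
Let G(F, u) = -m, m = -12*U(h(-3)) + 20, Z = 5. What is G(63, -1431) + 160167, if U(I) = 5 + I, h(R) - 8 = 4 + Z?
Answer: 160411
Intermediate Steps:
h(R) = 17 (h(R) = 8 + (4 + 5) = 8 + 9 = 17)
m = -244 (m = -12*(5 + 17) + 20 = -12*22 + 20 = -264 + 20 = -244)
G(F, u) = 244 (G(F, u) = -1*(-244) = 244)
G(63, -1431) + 160167 = 244 + 160167 = 160411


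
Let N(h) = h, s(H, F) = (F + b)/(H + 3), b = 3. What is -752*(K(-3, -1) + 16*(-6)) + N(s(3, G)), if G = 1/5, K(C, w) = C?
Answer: 1116728/15 ≈ 74449.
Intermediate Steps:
G = 1/5 (G = 1*(1/5) = 1/5 ≈ 0.20000)
s(H, F) = (3 + F)/(3 + H) (s(H, F) = (F + 3)/(H + 3) = (3 + F)/(3 + H))
-752*(K(-3, -1) + 16*(-6)) + N(s(3, G)) = -752*(-3 + 16*(-6)) + (3 + 1/5)/(3 + 3) = -752*(-3 - 96) + (16/5)/6 = -752*(-99) + (1/6)*(16/5) = 74448 + 8/15 = 1116728/15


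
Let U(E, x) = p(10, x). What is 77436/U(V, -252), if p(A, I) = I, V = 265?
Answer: -2151/7 ≈ -307.29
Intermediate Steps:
U(E, x) = x
77436/U(V, -252) = 77436/(-252) = 77436*(-1/252) = -2151/7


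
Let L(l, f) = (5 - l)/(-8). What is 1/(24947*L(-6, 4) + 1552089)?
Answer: 8/12142295 ≈ 6.5885e-7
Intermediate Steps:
L(l, f) = -5/8 + l/8 (L(l, f) = (5 - l)*(-1/8) = -5/8 + l/8)
1/(24947*L(-6, 4) + 1552089) = 1/(24947*(-5/8 + (1/8)*(-6)) + 1552089) = 1/(24947*(-5/8 - 3/4) + 1552089) = 1/(24947*(-11/8) + 1552089) = 1/(-274417/8 + 1552089) = 1/(12142295/8) = 8/12142295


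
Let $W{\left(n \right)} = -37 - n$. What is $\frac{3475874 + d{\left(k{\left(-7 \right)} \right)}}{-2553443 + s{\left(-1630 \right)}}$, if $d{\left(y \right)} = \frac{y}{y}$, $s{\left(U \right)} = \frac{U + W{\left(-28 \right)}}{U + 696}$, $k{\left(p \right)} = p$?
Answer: $- \frac{3246467250}{2384914123} \approx -1.3613$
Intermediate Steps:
$s{\left(U \right)} = \frac{-9 + U}{696 + U}$ ($s{\left(U \right)} = \frac{U - 9}{U + 696} = \frac{U + \left(-37 + 28\right)}{696 + U} = \frac{U - 9}{696 + U} = \frac{-9 + U}{696 + U}$)
$d{\left(y \right)} = 1$
$\frac{3475874 + d{\left(k{\left(-7 \right)} \right)}}{-2553443 + s{\left(-1630 \right)}} = \frac{3475874 + 1}{-2553443 + \frac{-9 - 1630}{696 - 1630}} = \frac{3475875}{-2553443 + \frac{1}{-934} \left(-1639\right)} = \frac{3475875}{-2553443 - - \frac{1639}{934}} = \frac{3475875}{-2553443 + \frac{1639}{934}} = \frac{3475875}{- \frac{2384914123}{934}} = 3475875 \left(- \frac{934}{2384914123}\right) = - \frac{3246467250}{2384914123}$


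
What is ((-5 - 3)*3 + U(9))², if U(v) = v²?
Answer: 3249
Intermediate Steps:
((-5 - 3)*3 + U(9))² = ((-5 - 3)*3 + 9²)² = (-8*3 + 81)² = (-24 + 81)² = 57² = 3249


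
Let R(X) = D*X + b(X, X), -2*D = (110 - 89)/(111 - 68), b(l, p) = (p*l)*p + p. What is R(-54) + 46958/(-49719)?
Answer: -336734238527/2137917 ≈ -1.5751e+5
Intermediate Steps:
b(l, p) = p + l*p**2 (b(l, p) = (l*p)*p + p = l*p**2 + p = p + l*p**2)
D = -21/86 (D = -(110 - 89)/(2*(111 - 68)) = -21/(2*43) = -1/2*21/43 = -21/86 ≈ -0.24419)
R(X) = -21*X/86 + X*(1 + X**2) (R(X) = -21*X/86 + X*(1 + X*X) = -21*X/86 + X*(1 + X**2))
R(-54) + 46958/(-49719) = -54*(65/86 + (-54)**2) + 46958/(-49719) = -54*(65/86 + 2916) + 46958*(-1/49719) = -54*250841/86 - 46958/49719 = -6772707/43 - 46958/49719 = -336734238527/2137917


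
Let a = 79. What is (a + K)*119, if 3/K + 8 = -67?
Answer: 234906/25 ≈ 9396.2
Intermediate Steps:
K = -1/25 (K = 3/(-8 - 67) = 3/(-75) = 3*(-1/75) = -1/25 ≈ -0.040000)
(a + K)*119 = (79 - 1/25)*119 = (1974/25)*119 = 234906/25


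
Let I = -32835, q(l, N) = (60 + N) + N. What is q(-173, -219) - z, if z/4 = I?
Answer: 130962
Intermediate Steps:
q(l, N) = 60 + 2*N
z = -131340 (z = 4*(-32835) = -131340)
q(-173, -219) - z = (60 + 2*(-219)) - 1*(-131340) = (60 - 438) + 131340 = -378 + 131340 = 130962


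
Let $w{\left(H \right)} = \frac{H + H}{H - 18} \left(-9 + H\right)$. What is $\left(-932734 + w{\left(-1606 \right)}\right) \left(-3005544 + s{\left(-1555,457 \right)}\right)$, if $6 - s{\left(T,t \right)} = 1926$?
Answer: $\frac{571398384420468}{203} \approx 2.8148 \cdot 10^{12}$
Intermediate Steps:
$s{\left(T,t \right)} = -1920$ ($s{\left(T,t \right)} = 6 - 1926 = -1920$)
$w{\left(H \right)} = \frac{2 H \left(-9 + H\right)}{-18 + H}$ ($w{\left(H \right)} = \frac{2 H}{-18 + H} \left(-9 + H\right) = \frac{2 H \left(-9 + H\right)}{-18 + H}$)
$\left(-932734 + w{\left(-1606 \right)}\right) \left(-3005544 + s{\left(-1555,457 \right)}\right) = \left(-932734 + 2 \left(-1606\right) \frac{1}{-18 - 1606} \left(-9 - 1606\right)\right) \left(-3005544 - 1920\right) = \left(-932734 + 2 \left(-1606\right) \frac{1}{-1624} \left(-1615\right)\right) \left(-3007464\right) = \left(-932734 + 2 \left(-1606\right) \left(- \frac{1}{1624}\right) \left(-1615\right)\right) \left(-3007464\right) = \left(-932734 - \frac{1296845}{406}\right) \left(-3007464\right) = \left(- \frac{379986849}{406}\right) \left(-3007464\right) = \frac{571398384420468}{203}$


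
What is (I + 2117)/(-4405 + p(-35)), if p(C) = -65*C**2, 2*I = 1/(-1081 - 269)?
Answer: -5715899/226881000 ≈ -0.025193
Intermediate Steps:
I = -1/2700 (I = 1/(2*(-1081 - 269)) = (1/2)/(-1350) = (1/2)*(-1/1350) = -1/2700 ≈ -0.00037037)
(I + 2117)/(-4405 + p(-35)) = (-1/2700 + 2117)/(-4405 - 65*(-35)**2) = 5715899/(2700*(-4405 - 65*1225)) = 5715899/(2700*(-4405 - 79625)) = (5715899/2700)/(-84030) = (5715899/2700)*(-1/84030) = -5715899/226881000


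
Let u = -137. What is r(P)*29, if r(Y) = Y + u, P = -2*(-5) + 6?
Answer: -3509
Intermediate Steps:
P = 16 (P = 10 + 6 = 16)
r(Y) = -137 + Y (r(Y) = Y - 137 = -137 + Y)
r(P)*29 = (-137 + 16)*29 = -121*29 = -3509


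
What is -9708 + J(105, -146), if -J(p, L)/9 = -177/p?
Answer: -339249/35 ≈ -9692.8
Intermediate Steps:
J(p, L) = 1593/p (J(p, L) = -(-1593)/p = 1593/p)
-9708 + J(105, -146) = -9708 + 1593/105 = -9708 + 1593*(1/105) = -9708 + 531/35 = -339249/35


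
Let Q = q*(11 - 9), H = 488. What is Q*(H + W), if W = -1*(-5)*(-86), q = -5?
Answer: -580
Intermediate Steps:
W = -430 (W = 5*(-86) = -430)
Q = -10 (Q = -5*(11 - 9) = -5*2 = -10)
Q*(H + W) = -10*(488 - 430) = -10*58 = -580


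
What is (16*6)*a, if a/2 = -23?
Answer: -4416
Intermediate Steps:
a = -46 (a = 2*(-23) = -46)
(16*6)*a = (16*6)*(-46) = 96*(-46) = -4416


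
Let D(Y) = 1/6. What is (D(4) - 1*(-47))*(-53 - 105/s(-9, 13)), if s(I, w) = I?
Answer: -17546/9 ≈ -1949.6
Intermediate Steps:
D(Y) = ⅙
(D(4) - 1*(-47))*(-53 - 105/s(-9, 13)) = (⅙ - 1*(-47))*(-53 - 105/(-9)) = (⅙ + 47)*(-53 - 105*(-⅑)) = 283*(-53 + 35/3)/6 = (283/6)*(-124/3) = -17546/9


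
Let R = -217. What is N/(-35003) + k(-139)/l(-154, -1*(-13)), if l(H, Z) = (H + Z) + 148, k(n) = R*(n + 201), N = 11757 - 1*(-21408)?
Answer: -67308931/35003 ≈ -1922.9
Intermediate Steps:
N = 33165 (N = 11757 + 21408 = 33165)
k(n) = -43617 - 217*n (k(n) = -217*(n + 201) = -217*(201 + n) = -43617 - 217*n)
l(H, Z) = 148 + H + Z
N/(-35003) + k(-139)/l(-154, -1*(-13)) = 33165/(-35003) + (-43617 - 217*(-139))/(148 - 154 - 1*(-13)) = 33165*(-1/35003) + (-43617 + 30163)/(148 - 154 + 13) = -33165/35003 - 13454/7 = -33165/35003 - 13454*⅐ = -33165/35003 - 1922 = -67308931/35003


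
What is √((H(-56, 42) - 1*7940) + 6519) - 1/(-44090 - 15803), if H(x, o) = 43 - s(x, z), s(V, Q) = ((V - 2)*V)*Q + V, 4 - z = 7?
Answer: 1/59893 + √8422 ≈ 91.771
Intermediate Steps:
z = -3 (z = 4 - 1*7 = 4 - 7 = -3)
s(V, Q) = V + Q*V*(-2 + V) (s(V, Q) = ((-2 + V)*V)*Q + V = (V*(-2 + V))*Q + V = Q*V*(-2 + V) + V = V + Q*V*(-2 + V))
H(x, o) = 43 - x*(7 - 3*x) (H(x, o) = 43 - x*(1 - 2*(-3) - 3*x) = 43 - x*(1 + 6 - 3*x) = 43 - x*(7 - 3*x))
√((H(-56, 42) - 1*7940) + 6519) - 1/(-44090 - 15803) = √(((43 - 56*(-7 + 3*(-56))) - 1*7940) + 6519) - 1/(-44090 - 15803) = √(((43 - 56*(-7 - 168)) - 7940) + 6519) - 1/(-59893) = √(((43 - 56*(-175)) - 7940) + 6519) - 1*(-1/59893) = √(((43 + 9800) - 7940) + 6519) + 1/59893 = √((9843 - 7940) + 6519) + 1/59893 = √(1903 + 6519) + 1/59893 = √8422 + 1/59893 = 1/59893 + √8422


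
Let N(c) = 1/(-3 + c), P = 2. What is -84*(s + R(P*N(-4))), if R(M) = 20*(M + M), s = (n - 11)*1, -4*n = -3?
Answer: 1821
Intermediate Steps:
n = ¾ (n = -¼*(-3) = ¾ ≈ 0.75000)
s = -41/4 (s = (¾ - 11)*1 = -41/4*1 = -41/4 ≈ -10.250)
R(M) = 40*M (R(M) = 20*(2*M) = 40*M)
-84*(s + R(P*N(-4))) = -84*(-41/4 + 40*(2/(-3 - 4))) = -84*(-41/4 + 40*(2/(-7))) = -84*(-41/4 + 40*(2*(-⅐))) = -84*(-41/4 + 40*(-2/7)) = -84*(-41/4 - 80/7) = -84*(-607/28) = 1821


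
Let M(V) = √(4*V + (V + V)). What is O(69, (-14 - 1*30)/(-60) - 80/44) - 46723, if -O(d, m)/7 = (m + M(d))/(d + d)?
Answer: -1063881457/22770 - 7*√46/46 ≈ -46724.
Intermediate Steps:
M(V) = √6*√V (M(V) = √(4*V + 2*V) = √(6*V) = √6*√V)
O(d, m) = -7*(m + √6*√d)/(2*d) (O(d, m) = -7*(m + √6*√d)/(d + d) = -7*(m + √6*√d)/(2*d))
O(69, (-14 - 1*30)/(-60) - 80/44) - 46723 = (7/2)*(-((-14 - 1*30)/(-60) - 80/44) - √6*√69)/69 - 46723 = (7/2)*(1/69)*(-((-14 - 30)*(-1/60) - 80*1/44) - 3*√46) - 46723 = (7/2)*(1/69)*(-(-44*(-1/60) - 20/11) - 3*√46) - 46723 = (7/2)*(1/69)*(-(11/15 - 20/11) - 3*√46) - 46723 = (7/2)*(1/69)*(-1*(-179/165) - 3*√46) - 46723 = (7/2)*(1/69)*(179/165 - 3*√46) - 46723 = (1253/22770 - 7*√46/46) - 46723 = -1063881457/22770 - 7*√46/46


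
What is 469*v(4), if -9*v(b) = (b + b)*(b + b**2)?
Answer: -75040/9 ≈ -8337.8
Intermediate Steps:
v(b) = -2*b*(b + b**2)/9 (v(b) = -(b + b)*(b + b**2)/9 = -2*b*(b + b**2)/9)
469*v(4) = 469*((2/9)*4**2*(-1 - 1*4)) = 469*((2/9)*16*(-1 - 4)) = 469*((2/9)*16*(-5)) = 469*(-160/9) = -75040/9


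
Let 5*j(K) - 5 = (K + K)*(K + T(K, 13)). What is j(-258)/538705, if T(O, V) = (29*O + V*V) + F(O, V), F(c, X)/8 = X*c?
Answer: 17751953/2693525 ≈ 6.5906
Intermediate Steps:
F(c, X) = 8*X*c (F(c, X) = 8*(X*c) = 8*X*c)
T(O, V) = V**2 + 29*O + 8*O*V (T(O, V) = (29*O + V*V) + 8*V*O = (29*O + V**2) + 8*O*V = (V**2 + 29*O) + 8*O*V = V**2 + 29*O + 8*O*V)
j(K) = 1 + 2*K*(169 + 134*K)/5 (j(K) = 1 + ((K + K)*(K + (13**2 + 29*K + 8*K*13)))/5 = 1 + ((2*K)*(K + (169 + 29*K + 104*K)))/5 = 1 + ((2*K)*(K + (169 + 133*K)))/5 = 1 + ((2*K)*(169 + 134*K))/5 = 1 + (2*K*(169 + 134*K))/5 = 1 + 2*K*(169 + 134*K)/5)
j(-258)/538705 = (1 + (268/5)*(-258)**2 + (338/5)*(-258))/538705 = (1 + (268/5)*66564 - 87204/5)*(1/538705) = (1 + 17839152/5 - 87204/5)*(1/538705) = (17751953/5)*(1/538705) = 17751953/2693525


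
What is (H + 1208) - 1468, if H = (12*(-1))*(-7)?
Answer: -176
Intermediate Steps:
H = 84 (H = -12*(-7) = 84)
(H + 1208) - 1468 = (84 + 1208) - 1468 = 1292 - 1468 = -176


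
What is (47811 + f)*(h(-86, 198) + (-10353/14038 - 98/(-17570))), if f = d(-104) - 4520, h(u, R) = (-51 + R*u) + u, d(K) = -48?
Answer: -13077571566851557/17617690 ≈ -7.4230e+8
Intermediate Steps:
h(u, R) = -51 + u + R*u
f = -4568 (f = -48 - 4520 = -4568)
(47811 + f)*(h(-86, 198) + (-10353/14038 - 98/(-17570))) = (47811 - 4568)*((-51 - 86 + 198*(-86)) + (-10353/14038 - 98/(-17570))) = 43243*((-51 - 86 - 17028) + (-10353*1/14038 - 98*(-1/17570))) = 43243*(-17165 + (-10353/14038 + 7/1255)) = 43243*(-17165 - 12894749/17617690) = 43243*(-302420543599/17617690) = -13077571566851557/17617690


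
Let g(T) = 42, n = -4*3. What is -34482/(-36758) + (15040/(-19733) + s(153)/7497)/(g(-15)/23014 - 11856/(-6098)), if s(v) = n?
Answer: 4823293502911645193/8840177387894274975 ≈ 0.54561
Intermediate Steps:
n = -12
s(v) = -12
-34482/(-36758) + (15040/(-19733) + s(153)/7497)/(g(-15)/23014 - 11856/(-6098)) = -34482/(-36758) + (15040/(-19733) - 12/7497)/(42/23014 - 11856/(-6098)) = -34482*(-1/36758) + (15040*(-1/19733) - 12*1/7497)/(42*(1/23014) - 11856*(-1/6098)) = 17241/18379 + (-15040/19733 - 4/2499)/(21/11507 + 5928/3049) = 17241/18379 - 5380556/(7044681*68277525/35084843) = 17241/18379 - 5380556/7044681*35084843/68277525 = 17241/18379 - 188775962512708/480993383094525 = 4823293502911645193/8840177387894274975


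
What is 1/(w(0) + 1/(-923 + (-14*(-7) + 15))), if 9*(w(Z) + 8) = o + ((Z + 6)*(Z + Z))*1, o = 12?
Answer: -810/5401 ≈ -0.14997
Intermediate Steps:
w(Z) = -20/3 + 2*Z*(6 + Z)/9 (w(Z) = -8 + (12 + ((Z + 6)*(Z + Z))*1)/9 = -8 + (12 + ((6 + Z)*(2*Z))*1)/9 = -8 + (12 + (2*Z*(6 + Z))*1)/9 = -8 + (12 + 2*Z*(6 + Z))/9 = -8 + (4/3 + 2*Z*(6 + Z)/9) = -20/3 + 2*Z*(6 + Z)/9)
1/(w(0) + 1/(-923 + (-14*(-7) + 15))) = 1/((-20/3 + (2/9)*0² + (4/3)*0) + 1/(-923 + (-14*(-7) + 15))) = 1/((-20/3 + (2/9)*0 + 0) + 1/(-923 + (98 + 15))) = 1/((-20/3 + 0 + 0) + 1/(-923 + 113)) = 1/(-20/3 + 1/(-810)) = 1/(-20/3 - 1/810) = 1/(-5401/810) = -810/5401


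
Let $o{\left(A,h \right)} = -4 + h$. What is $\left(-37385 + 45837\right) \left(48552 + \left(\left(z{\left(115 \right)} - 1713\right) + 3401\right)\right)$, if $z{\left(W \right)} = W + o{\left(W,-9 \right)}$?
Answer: $425490584$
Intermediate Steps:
$z{\left(W \right)} = -13 + W$ ($z{\left(W \right)} = W - 13 = -13 + W$)
$\left(-37385 + 45837\right) \left(48552 + \left(\left(z{\left(115 \right)} - 1713\right) + 3401\right)\right) = \left(-37385 + 45837\right) \left(48552 + \left(\left(\left(-13 + 115\right) - 1713\right) + 3401\right)\right) = 8452 \left(48552 + \left(\left(102 - 1713\right) + 3401\right)\right) = 8452 \left(48552 + \left(-1611 + 3401\right)\right) = 8452 \left(48552 + 1790\right) = 8452 \cdot 50342 = 425490584$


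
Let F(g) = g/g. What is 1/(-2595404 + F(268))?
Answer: -1/2595403 ≈ -3.8530e-7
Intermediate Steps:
F(g) = 1
1/(-2595404 + F(268)) = 1/(-2595404 + 1) = 1/(-2595403) = -1/2595403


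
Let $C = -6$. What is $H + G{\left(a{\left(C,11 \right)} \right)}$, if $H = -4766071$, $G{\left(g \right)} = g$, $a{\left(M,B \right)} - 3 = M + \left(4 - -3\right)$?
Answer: $-4766067$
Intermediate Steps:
$a{\left(M,B \right)} = 10 + M$ ($a{\left(M,B \right)} = 3 + \left(M + \left(4 - -3\right)\right) = 3 + \left(M + \left(4 + 3\right)\right) = 3 + \left(M + 7\right) = 3 + \left(7 + M\right) = 10 + M$)
$H + G{\left(a{\left(C,11 \right)} \right)} = -4766071 + \left(10 - 6\right) = -4766071 + 4 = -4766067$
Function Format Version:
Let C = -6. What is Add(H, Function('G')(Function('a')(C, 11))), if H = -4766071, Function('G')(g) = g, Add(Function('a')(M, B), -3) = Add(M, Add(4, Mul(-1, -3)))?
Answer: -4766067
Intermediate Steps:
Function('a')(M, B) = Add(10, M) (Function('a')(M, B) = Add(3, Add(M, Add(4, Mul(-1, -3)))) = Add(3, Add(M, Add(4, 3))) = Add(3, Add(M, 7)) = Add(3, Add(7, M)) = Add(10, M))
Add(H, Function('G')(Function('a')(C, 11))) = Add(-4766071, Add(10, -6)) = Add(-4766071, 4) = -4766067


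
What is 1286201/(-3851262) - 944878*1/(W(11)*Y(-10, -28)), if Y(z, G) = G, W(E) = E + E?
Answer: 82685919005/53917668 ≈ 1533.6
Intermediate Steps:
W(E) = 2*E
1286201/(-3851262) - 944878*1/(W(11)*Y(-10, -28)) = 1286201/(-3851262) - 944878/((-56*11)) = 1286201*(-1/3851262) - 944878/((-28*22)) = -1286201/3851262 - 944878/(-616) = -1286201/3851262 - 944878*(-1/616) = -1286201/3851262 + 42949/28 = 82685919005/53917668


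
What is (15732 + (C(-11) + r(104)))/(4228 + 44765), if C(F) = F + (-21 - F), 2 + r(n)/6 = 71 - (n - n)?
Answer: 5375/16331 ≈ 0.32913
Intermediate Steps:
r(n) = 414 (r(n) = -12 + 6*(71 - (n - n)) = -12 + 6*(71 - 1*0) = -12 + 6*(71 + 0) = -12 + 6*71 = -12 + 426 = 414)
C(F) = -21
(15732 + (C(-11) + r(104)))/(4228 + 44765) = (15732 + (-21 + 414))/(4228 + 44765) = (15732 + 393)/48993 = 16125*(1/48993) = 5375/16331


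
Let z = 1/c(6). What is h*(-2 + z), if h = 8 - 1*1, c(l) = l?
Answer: -77/6 ≈ -12.833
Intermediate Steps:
z = 1/6 ≈ 0.16667
h = 7 (h = 8 - 1 = 7)
h*(-2 + z) = 7*(-2 + 1/6) = 7*(-11/6) = -77/6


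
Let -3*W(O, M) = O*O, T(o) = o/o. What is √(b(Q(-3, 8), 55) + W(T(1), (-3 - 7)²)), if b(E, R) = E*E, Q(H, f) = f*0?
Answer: I*√3/3 ≈ 0.57735*I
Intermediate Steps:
Q(H, f) = 0
T(o) = 1
W(O, M) = -O²/3 (W(O, M) = -O*O/3 = -O²/3)
b(E, R) = E²
√(b(Q(-3, 8), 55) + W(T(1), (-3 - 7)²)) = √(0² - ⅓*1²) = √(0 - ⅓*1) = √(0 - ⅓) = √(-⅓) = I*√3/3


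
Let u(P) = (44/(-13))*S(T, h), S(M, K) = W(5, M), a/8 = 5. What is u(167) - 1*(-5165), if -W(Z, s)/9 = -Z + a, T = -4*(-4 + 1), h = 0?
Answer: 81005/13 ≈ 6231.2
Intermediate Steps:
a = 40 (a = 8*5 = 40)
T = 12 (T = -4*(-3) = 12)
W(Z, s) = -360 + 9*Z (W(Z, s) = -9*(-Z + 40) = -9*(40 - Z) = -360 + 9*Z)
S(M, K) = -315 (S(M, K) = -360 + 9*5 = -360 + 45 = -315)
u(P) = 13860/13 (u(P) = (44/(-13))*(-315) = (44*(-1/13))*(-315) = -44/13*(-315) = 13860/13)
u(167) - 1*(-5165) = 13860/13 - 1*(-5165) = 13860/13 + 5165 = 81005/13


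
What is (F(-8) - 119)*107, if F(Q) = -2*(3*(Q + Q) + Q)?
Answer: -749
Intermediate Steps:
F(Q) = -14*Q (F(Q) = -2*(3*(2*Q) + Q) = -2*(6*Q + Q) = -14*Q)
(F(-8) - 119)*107 = (-14*(-8) - 119)*107 = (112 - 119)*107 = -7*107 = -749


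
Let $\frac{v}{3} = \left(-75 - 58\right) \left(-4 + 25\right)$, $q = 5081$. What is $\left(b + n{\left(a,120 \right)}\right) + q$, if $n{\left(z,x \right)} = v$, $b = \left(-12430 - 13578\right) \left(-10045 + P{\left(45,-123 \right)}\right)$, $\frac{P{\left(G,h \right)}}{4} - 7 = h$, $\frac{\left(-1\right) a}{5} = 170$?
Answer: $273314774$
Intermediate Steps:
$a = -850$ ($a = \left(-5\right) 170 = -850$)
$P{\left(G,h \right)} = 28 + 4 h$
$v = -8379$ ($v = 3 \left(-75 - 58\right) \left(-4 + 25\right) = 3 \left(\left(-133\right) 21\right) = 3 \left(-2793\right) = -8379$)
$b = 273318072$ ($b = \left(-12430 - 13578\right) \left(-10045 + \left(28 + 4 \left(-123\right)\right)\right) = - 26008 \left(-10045 + \left(28 - 492\right)\right) = - 26008 \left(-10045 - 464\right) = \left(-26008\right) \left(-10509\right) = 273318072$)
$n{\left(z,x \right)} = -8379$
$\left(b + n{\left(a,120 \right)}\right) + q = \left(273318072 - 8379\right) + 5081 = 273309693 + 5081 = 273314774$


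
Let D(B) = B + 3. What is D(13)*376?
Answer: 6016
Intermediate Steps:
D(B) = 3 + B
D(13)*376 = (3 + 13)*376 = 16*376 = 6016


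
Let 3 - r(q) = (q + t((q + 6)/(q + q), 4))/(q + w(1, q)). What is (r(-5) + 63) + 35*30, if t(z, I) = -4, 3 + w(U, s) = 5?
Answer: 1113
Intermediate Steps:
w(U, s) = 2 (w(U, s) = -3 + 5 = 2)
r(q) = 3 - (-4 + q)/(2 + q) (r(q) = 3 - (q - 4)/(q + 2) = 3 - (-4 + q)/(2 + q))
(r(-5) + 63) + 35*30 = (2*(5 - 5)/(2 - 5) + 63) + 35*30 = (2*0/(-3) + 63) + 1050 = (2*(-⅓)*0 + 63) + 1050 = (0 + 63) + 1050 = 63 + 1050 = 1113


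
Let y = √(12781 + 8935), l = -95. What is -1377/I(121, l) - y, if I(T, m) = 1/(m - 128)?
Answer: 307071 - 2*√5429 ≈ 3.0692e+5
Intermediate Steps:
I(T, m) = 1/(-128 + m)
y = 2*√5429 (y = √21716 = 2*√5429 ≈ 147.36)
-1377/I(121, l) - y = -1377/(1/(-128 - 95)) - 2*√5429 = -1377/(1/(-223)) - 2*√5429 = -1377/(-1/223) - 2*√5429 = -1377*(-223) - 2*√5429 = 307071 - 2*√5429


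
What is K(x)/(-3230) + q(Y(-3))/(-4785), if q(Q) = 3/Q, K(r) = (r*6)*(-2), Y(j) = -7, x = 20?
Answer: 268283/3606295 ≈ 0.074393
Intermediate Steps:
K(r) = -12*r (K(r) = (6*r)*(-2) = -12*r)
K(x)/(-3230) + q(Y(-3))/(-4785) = -12*20/(-3230) + (3/(-7))/(-4785) = -240*(-1/3230) + (3*(-1/7))*(-1/4785) = 24/323 - 3/7*(-1/4785) = 24/323 + 1/11165 = 268283/3606295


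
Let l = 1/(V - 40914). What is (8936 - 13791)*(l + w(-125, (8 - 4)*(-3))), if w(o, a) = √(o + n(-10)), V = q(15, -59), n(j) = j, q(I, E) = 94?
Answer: 971/8164 - 14565*I*√15 ≈ 0.11894 - 56410.0*I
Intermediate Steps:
V = 94
l = -1/40820 (l = 1/(94 - 40914) = 1/(-40820) = -1/40820 ≈ -2.4498e-5)
w(o, a) = √(-10 + o) (w(o, a) = √(o - 10) = √(-10 + o))
(8936 - 13791)*(l + w(-125, (8 - 4)*(-3))) = (8936 - 13791)*(-1/40820 + √(-10 - 125)) = -4855*(-1/40820 + √(-135)) = -4855*(-1/40820 + 3*I*√15) = 971/8164 - 14565*I*√15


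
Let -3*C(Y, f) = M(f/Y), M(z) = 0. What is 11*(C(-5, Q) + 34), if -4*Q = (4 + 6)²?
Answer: 374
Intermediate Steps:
Q = -25 (Q = -(4 + 6)²/4 = -¼*10² = -¼*100 = -25)
C(Y, f) = 0 (C(Y, f) = -⅓*0 = 0)
11*(C(-5, Q) + 34) = 11*(0 + 34) = 11*34 = 374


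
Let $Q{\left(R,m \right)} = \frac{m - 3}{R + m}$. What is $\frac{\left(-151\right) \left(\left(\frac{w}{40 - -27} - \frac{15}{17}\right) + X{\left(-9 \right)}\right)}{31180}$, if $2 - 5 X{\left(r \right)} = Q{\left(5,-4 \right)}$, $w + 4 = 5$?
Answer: $- \frac{801961}{177570100} \approx -0.0045163$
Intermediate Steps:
$w = 1$ ($w = -4 + 5 = 1$)
$Q{\left(R,m \right)} = \frac{-3 + m}{R + m}$
$X{\left(r \right)} = \frac{9}{5}$ ($X{\left(r \right)} = \frac{2}{5} - \frac{\frac{1}{5 - 4} \left(-3 - 4\right)}{5} = \frac{2}{5} - \frac{1^{-1} \left(-7\right)}{5} = \frac{2}{5} - \frac{1 \left(-7\right)}{5} = \frac{2}{5} - - \frac{7}{5} = \frac{2}{5} + \frac{7}{5} = \frac{9}{5}$)
$\frac{\left(-151\right) \left(\left(\frac{w}{40 - -27} - \frac{15}{17}\right) + X{\left(-9 \right)}\right)}{31180} = \frac{\left(-151\right) \left(\left(1 \frac{1}{40 - -27} - \frac{15}{17}\right) + \frac{9}{5}\right)}{31180} = - 151 \left(\left(1 \frac{1}{40 + 27} - \frac{15}{17}\right) + \frac{9}{5}\right) \frac{1}{31180} = - 151 \left(\left(1 \cdot \frac{1}{67} - \frac{15}{17}\right) + \frac{9}{5}\right) \frac{1}{31180} = - 151 \left(\left(\frac{1}{67} - \frac{15}{17}\right) + \frac{9}{5}\right) \frac{1}{31180} = - 151 \left(- \frac{988}{1139} + \frac{9}{5}\right) \frac{1}{31180} = \left(-151\right) \frac{5311}{5695} \cdot \frac{1}{31180} = \left(- \frac{801961}{5695}\right) \frac{1}{31180} = - \frac{801961}{177570100}$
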